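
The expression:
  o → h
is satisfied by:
  {h: True, o: False}
  {o: False, h: False}
  {o: True, h: True}


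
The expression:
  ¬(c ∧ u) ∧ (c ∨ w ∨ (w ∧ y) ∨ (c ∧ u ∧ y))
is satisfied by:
  {w: True, u: False, c: False}
  {c: True, w: True, u: False}
  {c: True, u: False, w: False}
  {w: True, u: True, c: False}


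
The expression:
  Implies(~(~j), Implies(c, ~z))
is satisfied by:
  {c: False, z: False, j: False}
  {j: True, c: False, z: False}
  {z: True, c: False, j: False}
  {j: True, z: True, c: False}
  {c: True, j: False, z: False}
  {j: True, c: True, z: False}
  {z: True, c: True, j: False}


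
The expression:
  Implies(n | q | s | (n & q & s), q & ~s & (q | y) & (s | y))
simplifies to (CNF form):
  ~s & (q | ~n) & (y | ~q)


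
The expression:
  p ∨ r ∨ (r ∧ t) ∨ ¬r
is always true.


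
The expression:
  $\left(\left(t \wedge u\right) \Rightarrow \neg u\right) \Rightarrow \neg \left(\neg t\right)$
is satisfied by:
  {t: True}


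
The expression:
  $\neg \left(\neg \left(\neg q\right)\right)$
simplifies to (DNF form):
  $\neg q$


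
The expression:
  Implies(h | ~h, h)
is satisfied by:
  {h: True}


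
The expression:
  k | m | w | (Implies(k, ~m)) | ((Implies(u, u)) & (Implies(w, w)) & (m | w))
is always true.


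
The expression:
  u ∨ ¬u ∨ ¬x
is always true.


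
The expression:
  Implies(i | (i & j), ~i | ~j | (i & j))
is always true.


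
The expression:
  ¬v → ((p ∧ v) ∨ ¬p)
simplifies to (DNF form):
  v ∨ ¬p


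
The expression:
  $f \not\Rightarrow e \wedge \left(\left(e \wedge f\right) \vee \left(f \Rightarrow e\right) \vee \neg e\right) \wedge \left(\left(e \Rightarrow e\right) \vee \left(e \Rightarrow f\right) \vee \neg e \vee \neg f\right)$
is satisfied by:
  {f: True, e: False}


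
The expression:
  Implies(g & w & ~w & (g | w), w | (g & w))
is always true.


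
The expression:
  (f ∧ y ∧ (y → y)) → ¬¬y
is always true.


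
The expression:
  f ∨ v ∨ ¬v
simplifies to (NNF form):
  True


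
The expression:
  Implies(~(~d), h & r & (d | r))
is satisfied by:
  {r: True, h: True, d: False}
  {r: True, h: False, d: False}
  {h: True, r: False, d: False}
  {r: False, h: False, d: False}
  {r: True, d: True, h: True}


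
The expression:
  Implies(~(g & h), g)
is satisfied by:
  {g: True}


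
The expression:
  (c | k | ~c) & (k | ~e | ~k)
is always true.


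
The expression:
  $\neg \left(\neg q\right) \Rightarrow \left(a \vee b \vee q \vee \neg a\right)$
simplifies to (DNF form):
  $\text{True}$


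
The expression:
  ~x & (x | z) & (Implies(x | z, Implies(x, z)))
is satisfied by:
  {z: True, x: False}


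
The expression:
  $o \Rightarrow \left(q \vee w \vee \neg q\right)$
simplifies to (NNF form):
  $\text{True}$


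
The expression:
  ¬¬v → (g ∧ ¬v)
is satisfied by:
  {v: False}


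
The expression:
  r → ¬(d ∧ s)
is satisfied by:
  {s: False, d: False, r: False}
  {r: True, s: False, d: False}
  {d: True, s: False, r: False}
  {r: True, d: True, s: False}
  {s: True, r: False, d: False}
  {r: True, s: True, d: False}
  {d: True, s: True, r: False}


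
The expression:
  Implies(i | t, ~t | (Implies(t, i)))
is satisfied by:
  {i: True, t: False}
  {t: False, i: False}
  {t: True, i: True}


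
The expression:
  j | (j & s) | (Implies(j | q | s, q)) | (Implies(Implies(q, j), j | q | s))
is always true.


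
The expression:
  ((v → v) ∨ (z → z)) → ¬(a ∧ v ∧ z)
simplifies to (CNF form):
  ¬a ∨ ¬v ∨ ¬z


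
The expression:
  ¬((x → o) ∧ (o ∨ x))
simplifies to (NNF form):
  ¬o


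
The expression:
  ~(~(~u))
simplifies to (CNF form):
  ~u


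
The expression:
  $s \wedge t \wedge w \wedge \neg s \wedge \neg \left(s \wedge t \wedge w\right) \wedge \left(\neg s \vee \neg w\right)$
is never true.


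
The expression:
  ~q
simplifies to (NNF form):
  ~q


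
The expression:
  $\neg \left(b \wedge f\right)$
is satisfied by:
  {b: False, f: False}
  {f: True, b: False}
  {b: True, f: False}


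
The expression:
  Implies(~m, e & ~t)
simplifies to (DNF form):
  m | (e & ~t)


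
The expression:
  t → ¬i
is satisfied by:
  {t: False, i: False}
  {i: True, t: False}
  {t: True, i: False}


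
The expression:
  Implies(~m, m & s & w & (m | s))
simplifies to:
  m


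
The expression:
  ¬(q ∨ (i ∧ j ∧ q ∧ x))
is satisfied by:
  {q: False}


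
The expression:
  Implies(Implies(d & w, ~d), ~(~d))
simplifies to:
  d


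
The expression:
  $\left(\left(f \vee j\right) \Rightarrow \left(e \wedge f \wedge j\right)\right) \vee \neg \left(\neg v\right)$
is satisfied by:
  {v: True, e: True, j: False, f: False}
  {v: True, e: False, j: False, f: False}
  {f: True, v: True, e: True, j: False}
  {f: True, v: True, e: False, j: False}
  {v: True, j: True, e: True, f: False}
  {v: True, j: True, e: False, f: False}
  {v: True, j: True, f: True, e: True}
  {v: True, j: True, f: True, e: False}
  {e: True, v: False, j: False, f: False}
  {v: False, e: False, j: False, f: False}
  {f: True, j: True, e: True, v: False}


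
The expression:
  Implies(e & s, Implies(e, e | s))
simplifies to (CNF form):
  True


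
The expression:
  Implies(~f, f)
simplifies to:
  f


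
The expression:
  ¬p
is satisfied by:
  {p: False}


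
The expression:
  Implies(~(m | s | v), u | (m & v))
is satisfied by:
  {u: True, m: True, v: True, s: True}
  {u: True, m: True, v: True, s: False}
  {u: True, m: True, s: True, v: False}
  {u: True, m: True, s: False, v: False}
  {u: True, v: True, s: True, m: False}
  {u: True, v: True, s: False, m: False}
  {u: True, v: False, s: True, m: False}
  {u: True, v: False, s: False, m: False}
  {m: True, v: True, s: True, u: False}
  {m: True, v: True, s: False, u: False}
  {m: True, s: True, v: False, u: False}
  {m: True, s: False, v: False, u: False}
  {v: True, s: True, m: False, u: False}
  {v: True, m: False, s: False, u: False}
  {s: True, m: False, v: False, u: False}


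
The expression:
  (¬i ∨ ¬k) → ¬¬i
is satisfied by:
  {i: True}


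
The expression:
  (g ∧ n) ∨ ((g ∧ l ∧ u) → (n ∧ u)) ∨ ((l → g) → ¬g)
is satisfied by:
  {n: True, l: False, u: False, g: False}
  {n: False, l: False, u: False, g: False}
  {n: True, g: True, l: False, u: False}
  {g: True, n: False, l: False, u: False}
  {n: True, u: True, g: False, l: False}
  {u: True, g: False, l: False, n: False}
  {n: True, g: True, u: True, l: False}
  {g: True, u: True, n: False, l: False}
  {n: True, l: True, g: False, u: False}
  {l: True, g: False, u: False, n: False}
  {n: True, g: True, l: True, u: False}
  {g: True, l: True, n: False, u: False}
  {n: True, u: True, l: True, g: False}
  {u: True, l: True, g: False, n: False}
  {n: True, g: True, u: True, l: True}


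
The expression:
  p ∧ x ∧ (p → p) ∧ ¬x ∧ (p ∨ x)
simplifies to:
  False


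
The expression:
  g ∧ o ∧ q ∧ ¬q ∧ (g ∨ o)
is never true.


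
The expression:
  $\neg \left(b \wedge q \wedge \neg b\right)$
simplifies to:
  $\text{True}$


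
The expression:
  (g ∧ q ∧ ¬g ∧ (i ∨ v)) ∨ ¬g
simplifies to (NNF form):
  ¬g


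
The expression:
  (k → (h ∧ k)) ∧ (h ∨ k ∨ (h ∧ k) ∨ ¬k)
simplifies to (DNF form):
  h ∨ ¬k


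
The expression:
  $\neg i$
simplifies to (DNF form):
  $\neg i$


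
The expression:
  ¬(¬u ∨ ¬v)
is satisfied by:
  {u: True, v: True}


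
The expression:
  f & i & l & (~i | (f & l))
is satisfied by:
  {i: True, f: True, l: True}


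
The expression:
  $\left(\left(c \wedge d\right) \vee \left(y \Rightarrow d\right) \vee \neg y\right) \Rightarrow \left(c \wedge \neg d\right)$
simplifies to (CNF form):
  $\neg d \wedge \left(c \vee y\right)$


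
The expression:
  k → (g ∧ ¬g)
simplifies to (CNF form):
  ¬k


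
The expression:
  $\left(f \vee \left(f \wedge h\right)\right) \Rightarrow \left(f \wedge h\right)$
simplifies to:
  $h \vee \neg f$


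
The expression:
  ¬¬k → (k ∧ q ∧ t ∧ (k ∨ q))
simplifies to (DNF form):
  (q ∧ t) ∨ ¬k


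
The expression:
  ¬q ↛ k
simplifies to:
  k ∨ ¬q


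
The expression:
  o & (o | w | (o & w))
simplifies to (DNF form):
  o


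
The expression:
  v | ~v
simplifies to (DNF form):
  True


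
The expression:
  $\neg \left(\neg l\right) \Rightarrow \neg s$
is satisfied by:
  {l: False, s: False}
  {s: True, l: False}
  {l: True, s: False}


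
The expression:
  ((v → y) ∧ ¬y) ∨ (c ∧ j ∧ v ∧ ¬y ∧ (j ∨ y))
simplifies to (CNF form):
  ¬y ∧ (c ∨ ¬v) ∧ (j ∨ ¬v)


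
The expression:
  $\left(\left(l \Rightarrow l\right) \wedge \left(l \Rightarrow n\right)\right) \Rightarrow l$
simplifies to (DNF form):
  $l$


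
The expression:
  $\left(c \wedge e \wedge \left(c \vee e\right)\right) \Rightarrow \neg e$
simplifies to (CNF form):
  $\neg c \vee \neg e$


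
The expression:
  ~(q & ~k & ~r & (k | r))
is always true.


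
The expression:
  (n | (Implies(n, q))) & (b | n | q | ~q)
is always true.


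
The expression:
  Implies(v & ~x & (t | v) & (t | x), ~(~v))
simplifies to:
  True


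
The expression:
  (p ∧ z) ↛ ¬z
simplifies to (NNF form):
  p ∧ z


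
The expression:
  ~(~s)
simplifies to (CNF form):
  s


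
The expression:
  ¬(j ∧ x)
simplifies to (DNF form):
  ¬j ∨ ¬x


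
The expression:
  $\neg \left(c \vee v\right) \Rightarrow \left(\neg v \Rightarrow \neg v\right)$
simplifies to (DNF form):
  $\text{True}$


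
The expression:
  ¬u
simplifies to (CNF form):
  ¬u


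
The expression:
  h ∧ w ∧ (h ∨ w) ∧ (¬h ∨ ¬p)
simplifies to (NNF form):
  h ∧ w ∧ ¬p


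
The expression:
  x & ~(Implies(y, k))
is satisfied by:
  {x: True, y: True, k: False}


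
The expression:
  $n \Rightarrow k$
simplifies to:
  $k \vee \neg n$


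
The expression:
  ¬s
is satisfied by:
  {s: False}


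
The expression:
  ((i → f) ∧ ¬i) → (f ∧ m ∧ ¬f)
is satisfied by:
  {i: True}


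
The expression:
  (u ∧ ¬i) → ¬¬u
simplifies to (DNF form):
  True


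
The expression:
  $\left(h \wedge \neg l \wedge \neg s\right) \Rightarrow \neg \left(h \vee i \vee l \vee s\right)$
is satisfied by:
  {l: True, s: True, h: False}
  {l: True, h: False, s: False}
  {s: True, h: False, l: False}
  {s: False, h: False, l: False}
  {l: True, s: True, h: True}
  {l: True, h: True, s: False}
  {s: True, h: True, l: False}


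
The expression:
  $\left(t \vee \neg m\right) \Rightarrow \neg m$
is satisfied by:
  {m: False, t: False}
  {t: True, m: False}
  {m: True, t: False}


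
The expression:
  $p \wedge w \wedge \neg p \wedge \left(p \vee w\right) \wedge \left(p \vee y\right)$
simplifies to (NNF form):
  $\text{False}$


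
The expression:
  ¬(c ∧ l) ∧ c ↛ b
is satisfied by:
  {c: True, l: False, b: False}


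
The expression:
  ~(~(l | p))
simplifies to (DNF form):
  l | p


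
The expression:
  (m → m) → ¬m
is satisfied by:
  {m: False}


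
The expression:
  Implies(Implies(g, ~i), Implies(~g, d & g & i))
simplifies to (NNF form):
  g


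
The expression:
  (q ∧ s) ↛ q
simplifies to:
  False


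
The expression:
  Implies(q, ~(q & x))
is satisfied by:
  {q: False, x: False}
  {x: True, q: False}
  {q: True, x: False}


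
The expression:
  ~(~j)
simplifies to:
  j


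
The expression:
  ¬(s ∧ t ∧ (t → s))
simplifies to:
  ¬s ∨ ¬t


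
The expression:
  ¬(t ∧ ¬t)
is always true.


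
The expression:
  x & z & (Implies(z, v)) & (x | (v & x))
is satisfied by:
  {z: True, x: True, v: True}


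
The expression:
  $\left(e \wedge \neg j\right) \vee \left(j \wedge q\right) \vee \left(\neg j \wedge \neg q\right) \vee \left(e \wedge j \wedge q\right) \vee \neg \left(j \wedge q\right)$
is always true.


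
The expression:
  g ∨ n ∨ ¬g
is always true.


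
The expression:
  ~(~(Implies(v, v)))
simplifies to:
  True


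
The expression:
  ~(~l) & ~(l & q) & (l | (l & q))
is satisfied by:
  {l: True, q: False}


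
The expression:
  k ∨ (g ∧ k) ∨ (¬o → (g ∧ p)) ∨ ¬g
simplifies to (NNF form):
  k ∨ o ∨ p ∨ ¬g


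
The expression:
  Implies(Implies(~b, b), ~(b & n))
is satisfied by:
  {n: False, b: False}
  {b: True, n: False}
  {n: True, b: False}


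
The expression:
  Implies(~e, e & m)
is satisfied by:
  {e: True}


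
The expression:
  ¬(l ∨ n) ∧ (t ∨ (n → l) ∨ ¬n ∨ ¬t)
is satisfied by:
  {n: False, l: False}


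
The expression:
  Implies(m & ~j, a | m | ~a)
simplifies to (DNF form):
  True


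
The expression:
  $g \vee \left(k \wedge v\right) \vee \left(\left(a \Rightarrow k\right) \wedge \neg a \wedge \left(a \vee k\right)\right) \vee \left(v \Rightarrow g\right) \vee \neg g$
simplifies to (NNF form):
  $\text{True}$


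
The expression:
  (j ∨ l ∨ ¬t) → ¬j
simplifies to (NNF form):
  ¬j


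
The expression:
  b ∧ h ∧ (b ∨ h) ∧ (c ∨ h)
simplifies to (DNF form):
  b ∧ h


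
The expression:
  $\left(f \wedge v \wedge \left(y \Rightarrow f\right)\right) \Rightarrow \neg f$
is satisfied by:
  {v: False, f: False}
  {f: True, v: False}
  {v: True, f: False}


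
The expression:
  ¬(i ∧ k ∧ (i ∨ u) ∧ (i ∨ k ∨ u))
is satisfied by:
  {k: False, i: False}
  {i: True, k: False}
  {k: True, i: False}


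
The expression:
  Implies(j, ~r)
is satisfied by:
  {r: False, j: False}
  {j: True, r: False}
  {r: True, j: False}


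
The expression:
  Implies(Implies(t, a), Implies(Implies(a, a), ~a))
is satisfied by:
  {a: False}


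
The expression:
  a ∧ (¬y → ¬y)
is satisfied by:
  {a: True}


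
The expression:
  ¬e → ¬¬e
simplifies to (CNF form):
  e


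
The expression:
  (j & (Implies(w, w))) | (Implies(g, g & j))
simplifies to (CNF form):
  j | ~g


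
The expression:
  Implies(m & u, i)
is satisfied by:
  {i: True, u: False, m: False}
  {u: False, m: False, i: False}
  {i: True, m: True, u: False}
  {m: True, u: False, i: False}
  {i: True, u: True, m: False}
  {u: True, i: False, m: False}
  {i: True, m: True, u: True}


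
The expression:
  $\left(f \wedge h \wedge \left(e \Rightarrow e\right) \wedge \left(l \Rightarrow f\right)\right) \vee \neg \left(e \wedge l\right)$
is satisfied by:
  {h: True, f: True, l: False, e: False}
  {h: True, f: False, l: False, e: False}
  {f: True, h: False, l: False, e: False}
  {h: False, f: False, l: False, e: False}
  {h: True, e: True, f: True, l: False}
  {h: True, e: True, f: False, l: False}
  {e: True, f: True, h: False, l: False}
  {e: True, h: False, f: False, l: False}
  {h: True, l: True, f: True, e: False}
  {h: True, l: True, f: False, e: False}
  {l: True, f: True, h: False, e: False}
  {l: True, h: False, f: False, e: False}
  {h: True, e: True, l: True, f: True}


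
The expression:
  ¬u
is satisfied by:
  {u: False}


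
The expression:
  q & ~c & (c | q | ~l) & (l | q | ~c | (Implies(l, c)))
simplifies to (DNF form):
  q & ~c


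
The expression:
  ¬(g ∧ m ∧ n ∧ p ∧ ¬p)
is always true.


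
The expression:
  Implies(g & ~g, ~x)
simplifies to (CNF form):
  True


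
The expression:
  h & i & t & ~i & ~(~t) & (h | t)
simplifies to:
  False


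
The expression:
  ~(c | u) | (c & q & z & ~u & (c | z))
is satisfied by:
  {z: True, q: True, u: False, c: False}
  {z: True, q: False, u: False, c: False}
  {q: True, z: False, u: False, c: False}
  {z: False, q: False, u: False, c: False}
  {z: True, c: True, q: True, u: False}


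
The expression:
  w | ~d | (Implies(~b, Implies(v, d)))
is always true.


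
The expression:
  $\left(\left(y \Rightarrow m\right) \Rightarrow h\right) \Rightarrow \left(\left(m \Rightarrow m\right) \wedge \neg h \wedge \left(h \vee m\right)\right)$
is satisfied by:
  {m: True, h: False, y: False}
  {h: False, y: False, m: False}
  {y: True, m: True, h: False}


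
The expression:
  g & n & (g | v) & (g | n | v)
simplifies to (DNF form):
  g & n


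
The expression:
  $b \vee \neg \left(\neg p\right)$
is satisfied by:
  {b: True, p: True}
  {b: True, p: False}
  {p: True, b: False}


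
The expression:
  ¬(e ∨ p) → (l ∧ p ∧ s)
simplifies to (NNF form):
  e ∨ p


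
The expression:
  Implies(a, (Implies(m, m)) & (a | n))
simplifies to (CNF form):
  True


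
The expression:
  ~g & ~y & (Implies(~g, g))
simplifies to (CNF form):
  False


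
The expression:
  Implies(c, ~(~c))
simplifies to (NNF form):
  True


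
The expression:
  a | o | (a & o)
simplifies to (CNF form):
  a | o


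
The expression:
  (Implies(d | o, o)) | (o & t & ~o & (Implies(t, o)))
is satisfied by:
  {o: True, d: False}
  {d: False, o: False}
  {d: True, o: True}


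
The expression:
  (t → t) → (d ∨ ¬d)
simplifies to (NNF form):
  True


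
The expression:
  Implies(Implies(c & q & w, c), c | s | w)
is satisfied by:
  {s: True, c: True, w: True}
  {s: True, c: True, w: False}
  {s: True, w: True, c: False}
  {s: True, w: False, c: False}
  {c: True, w: True, s: False}
  {c: True, w: False, s: False}
  {w: True, c: False, s: False}


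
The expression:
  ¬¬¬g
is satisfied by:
  {g: False}


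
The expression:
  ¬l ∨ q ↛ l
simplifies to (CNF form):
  ¬l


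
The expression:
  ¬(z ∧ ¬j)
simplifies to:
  j ∨ ¬z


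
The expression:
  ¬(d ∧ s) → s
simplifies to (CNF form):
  s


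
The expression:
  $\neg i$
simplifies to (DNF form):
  $\neg i$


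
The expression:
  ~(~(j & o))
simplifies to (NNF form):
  j & o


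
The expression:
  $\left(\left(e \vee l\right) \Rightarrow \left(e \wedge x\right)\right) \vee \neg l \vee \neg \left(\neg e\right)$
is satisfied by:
  {e: True, l: False}
  {l: False, e: False}
  {l: True, e: True}


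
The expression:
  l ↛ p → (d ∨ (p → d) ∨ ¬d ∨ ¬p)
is always true.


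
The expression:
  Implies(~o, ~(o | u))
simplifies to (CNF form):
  o | ~u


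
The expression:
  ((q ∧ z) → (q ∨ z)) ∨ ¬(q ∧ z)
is always true.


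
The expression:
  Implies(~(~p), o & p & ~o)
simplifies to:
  ~p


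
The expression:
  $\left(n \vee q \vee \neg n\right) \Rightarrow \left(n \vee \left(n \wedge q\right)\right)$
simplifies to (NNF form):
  $n$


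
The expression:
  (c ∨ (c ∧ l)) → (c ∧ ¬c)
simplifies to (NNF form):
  ¬c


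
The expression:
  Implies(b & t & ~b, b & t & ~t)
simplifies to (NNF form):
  True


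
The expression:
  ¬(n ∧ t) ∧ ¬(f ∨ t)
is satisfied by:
  {t: False, f: False}


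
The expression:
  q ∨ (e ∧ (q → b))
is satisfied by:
  {q: True, e: True}
  {q: True, e: False}
  {e: True, q: False}


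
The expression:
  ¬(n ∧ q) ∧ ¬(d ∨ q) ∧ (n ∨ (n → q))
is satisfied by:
  {q: False, d: False}


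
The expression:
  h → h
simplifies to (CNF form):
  True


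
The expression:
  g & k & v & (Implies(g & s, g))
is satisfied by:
  {k: True, g: True, v: True}


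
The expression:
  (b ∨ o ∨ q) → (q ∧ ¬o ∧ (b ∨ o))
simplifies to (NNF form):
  ¬o ∧ (b ∨ ¬q) ∧ (q ∨ ¬b)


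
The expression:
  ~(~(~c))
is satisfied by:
  {c: False}


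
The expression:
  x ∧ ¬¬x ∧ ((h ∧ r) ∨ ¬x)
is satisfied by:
  {r: True, h: True, x: True}


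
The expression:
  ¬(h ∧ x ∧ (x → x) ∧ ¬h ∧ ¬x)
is always true.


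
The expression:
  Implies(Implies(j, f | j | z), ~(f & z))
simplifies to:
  ~f | ~z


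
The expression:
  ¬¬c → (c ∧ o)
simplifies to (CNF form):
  o ∨ ¬c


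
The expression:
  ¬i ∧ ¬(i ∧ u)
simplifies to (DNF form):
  ¬i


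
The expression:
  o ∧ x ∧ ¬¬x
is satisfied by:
  {x: True, o: True}


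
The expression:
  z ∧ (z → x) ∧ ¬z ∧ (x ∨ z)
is never true.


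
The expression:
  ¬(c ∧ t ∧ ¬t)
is always true.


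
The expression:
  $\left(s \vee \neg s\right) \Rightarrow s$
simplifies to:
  $s$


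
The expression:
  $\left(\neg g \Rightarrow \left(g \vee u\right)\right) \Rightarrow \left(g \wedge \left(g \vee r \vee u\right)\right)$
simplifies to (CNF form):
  $g \vee \neg u$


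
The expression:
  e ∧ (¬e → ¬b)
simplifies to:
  e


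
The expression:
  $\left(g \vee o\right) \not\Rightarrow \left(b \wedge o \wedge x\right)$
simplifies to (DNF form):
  $\left(g \wedge \neg o\right) \vee \left(o \wedge \neg b\right) \vee \left(o \wedge \neg x\right)$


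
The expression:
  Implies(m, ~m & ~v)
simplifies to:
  ~m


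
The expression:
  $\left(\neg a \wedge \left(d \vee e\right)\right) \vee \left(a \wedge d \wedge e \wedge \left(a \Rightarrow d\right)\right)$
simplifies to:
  $\left(d \wedge e\right) \vee \left(d \wedge \neg a\right) \vee \left(e \wedge \neg a\right)$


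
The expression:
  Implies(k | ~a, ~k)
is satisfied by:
  {k: False}


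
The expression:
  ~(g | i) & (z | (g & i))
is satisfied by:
  {z: True, g: False, i: False}


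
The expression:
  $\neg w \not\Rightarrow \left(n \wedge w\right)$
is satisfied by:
  {w: False}


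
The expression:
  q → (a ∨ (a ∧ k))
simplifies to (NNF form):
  a ∨ ¬q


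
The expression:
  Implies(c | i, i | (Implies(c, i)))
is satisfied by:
  {i: True, c: False}
  {c: False, i: False}
  {c: True, i: True}


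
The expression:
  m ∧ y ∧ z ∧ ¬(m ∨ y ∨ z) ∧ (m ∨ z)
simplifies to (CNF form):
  False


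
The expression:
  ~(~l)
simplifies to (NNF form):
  l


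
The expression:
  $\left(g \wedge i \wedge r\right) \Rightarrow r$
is always true.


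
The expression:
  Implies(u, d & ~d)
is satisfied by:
  {u: False}


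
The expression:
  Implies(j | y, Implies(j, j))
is always true.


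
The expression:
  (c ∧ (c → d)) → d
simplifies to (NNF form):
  True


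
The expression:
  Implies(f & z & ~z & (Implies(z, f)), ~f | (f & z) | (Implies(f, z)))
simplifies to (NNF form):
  True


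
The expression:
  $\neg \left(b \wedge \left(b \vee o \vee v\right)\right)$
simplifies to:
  $\neg b$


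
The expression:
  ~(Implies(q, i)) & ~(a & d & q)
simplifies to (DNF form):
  (q & ~a & ~i) | (q & ~d & ~i)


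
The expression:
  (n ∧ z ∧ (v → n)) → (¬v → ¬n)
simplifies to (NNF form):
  v ∨ ¬n ∨ ¬z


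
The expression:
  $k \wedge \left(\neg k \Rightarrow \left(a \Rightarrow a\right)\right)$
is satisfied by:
  {k: True}


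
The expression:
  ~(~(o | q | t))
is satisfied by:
  {t: True, q: True, o: True}
  {t: True, q: True, o: False}
  {t: True, o: True, q: False}
  {t: True, o: False, q: False}
  {q: True, o: True, t: False}
  {q: True, o: False, t: False}
  {o: True, q: False, t: False}


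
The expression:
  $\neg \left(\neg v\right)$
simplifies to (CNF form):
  $v$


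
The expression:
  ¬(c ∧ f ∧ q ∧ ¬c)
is always true.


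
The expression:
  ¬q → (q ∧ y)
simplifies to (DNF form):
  q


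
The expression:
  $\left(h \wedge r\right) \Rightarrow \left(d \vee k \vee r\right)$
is always true.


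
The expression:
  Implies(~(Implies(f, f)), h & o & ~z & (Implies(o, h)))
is always true.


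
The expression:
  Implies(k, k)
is always true.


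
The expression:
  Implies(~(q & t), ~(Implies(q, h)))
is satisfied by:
  {t: True, q: True, h: False}
  {q: True, h: False, t: False}
  {t: True, h: True, q: True}


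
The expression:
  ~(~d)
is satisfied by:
  {d: True}


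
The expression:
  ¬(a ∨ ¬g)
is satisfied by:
  {g: True, a: False}


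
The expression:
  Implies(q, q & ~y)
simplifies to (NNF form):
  ~q | ~y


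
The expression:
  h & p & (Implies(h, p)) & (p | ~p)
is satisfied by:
  {h: True, p: True}


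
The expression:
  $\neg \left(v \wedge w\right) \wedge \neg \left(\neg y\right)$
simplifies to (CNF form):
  $y \wedge \left(\neg v \vee \neg w\right)$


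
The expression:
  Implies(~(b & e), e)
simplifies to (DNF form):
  e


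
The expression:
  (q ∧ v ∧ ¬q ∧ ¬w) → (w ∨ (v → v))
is always true.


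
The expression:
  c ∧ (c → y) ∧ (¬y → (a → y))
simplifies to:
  c ∧ y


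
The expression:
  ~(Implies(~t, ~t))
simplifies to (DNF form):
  False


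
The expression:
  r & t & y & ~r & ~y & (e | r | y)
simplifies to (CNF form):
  False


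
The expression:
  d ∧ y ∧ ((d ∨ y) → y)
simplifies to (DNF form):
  d ∧ y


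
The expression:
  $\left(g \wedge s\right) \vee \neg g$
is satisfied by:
  {s: True, g: False}
  {g: False, s: False}
  {g: True, s: True}


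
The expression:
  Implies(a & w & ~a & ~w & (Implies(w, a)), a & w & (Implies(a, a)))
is always true.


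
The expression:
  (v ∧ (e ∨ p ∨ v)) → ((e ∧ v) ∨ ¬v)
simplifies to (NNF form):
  e ∨ ¬v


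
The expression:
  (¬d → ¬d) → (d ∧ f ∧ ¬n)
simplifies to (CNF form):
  d ∧ f ∧ ¬n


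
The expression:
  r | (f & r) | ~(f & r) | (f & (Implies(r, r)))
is always true.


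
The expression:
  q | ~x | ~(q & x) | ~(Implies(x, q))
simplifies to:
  True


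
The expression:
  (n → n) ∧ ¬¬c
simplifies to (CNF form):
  c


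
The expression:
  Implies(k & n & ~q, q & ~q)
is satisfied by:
  {q: True, k: False, n: False}
  {k: False, n: False, q: False}
  {n: True, q: True, k: False}
  {n: True, k: False, q: False}
  {q: True, k: True, n: False}
  {k: True, q: False, n: False}
  {n: True, k: True, q: True}


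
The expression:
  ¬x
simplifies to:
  ¬x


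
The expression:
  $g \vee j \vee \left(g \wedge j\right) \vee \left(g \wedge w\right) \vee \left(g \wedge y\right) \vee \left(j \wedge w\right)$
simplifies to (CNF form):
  $g \vee j$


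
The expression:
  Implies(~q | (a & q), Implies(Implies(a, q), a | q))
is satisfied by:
  {a: True, q: True}
  {a: True, q: False}
  {q: True, a: False}


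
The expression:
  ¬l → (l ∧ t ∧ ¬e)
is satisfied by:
  {l: True}


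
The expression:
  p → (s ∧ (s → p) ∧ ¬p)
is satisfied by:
  {p: False}


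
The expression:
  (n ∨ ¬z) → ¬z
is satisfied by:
  {z: False, n: False}
  {n: True, z: False}
  {z: True, n: False}


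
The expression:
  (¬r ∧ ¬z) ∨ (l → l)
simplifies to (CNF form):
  True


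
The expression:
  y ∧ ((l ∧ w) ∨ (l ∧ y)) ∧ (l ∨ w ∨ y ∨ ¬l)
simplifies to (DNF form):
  l ∧ y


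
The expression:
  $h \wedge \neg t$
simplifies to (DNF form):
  $h \wedge \neg t$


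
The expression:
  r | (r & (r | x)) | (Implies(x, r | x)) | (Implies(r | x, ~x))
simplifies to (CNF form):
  True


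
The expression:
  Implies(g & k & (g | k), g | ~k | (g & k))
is always true.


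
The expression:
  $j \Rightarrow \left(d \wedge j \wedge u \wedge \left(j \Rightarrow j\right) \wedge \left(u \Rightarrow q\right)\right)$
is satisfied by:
  {d: True, q: True, u: True, j: False}
  {d: True, q: True, u: False, j: False}
  {d: True, u: True, q: False, j: False}
  {d: True, u: False, q: False, j: False}
  {q: True, u: True, d: False, j: False}
  {q: True, u: False, d: False, j: False}
  {u: True, d: False, q: False, j: False}
  {u: False, d: False, q: False, j: False}
  {j: True, d: True, q: True, u: True}


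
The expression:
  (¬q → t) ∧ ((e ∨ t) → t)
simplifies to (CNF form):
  (q ∨ t) ∧ (t ∨ ¬e)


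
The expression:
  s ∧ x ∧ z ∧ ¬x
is never true.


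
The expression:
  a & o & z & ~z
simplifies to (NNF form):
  False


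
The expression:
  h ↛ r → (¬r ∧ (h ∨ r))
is always true.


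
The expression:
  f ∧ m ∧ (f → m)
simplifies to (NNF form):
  f ∧ m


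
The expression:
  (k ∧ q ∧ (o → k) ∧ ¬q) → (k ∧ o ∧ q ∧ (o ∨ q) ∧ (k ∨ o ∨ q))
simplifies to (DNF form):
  True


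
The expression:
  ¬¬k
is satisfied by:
  {k: True}


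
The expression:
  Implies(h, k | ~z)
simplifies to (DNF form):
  k | ~h | ~z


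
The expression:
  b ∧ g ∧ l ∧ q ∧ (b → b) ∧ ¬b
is never true.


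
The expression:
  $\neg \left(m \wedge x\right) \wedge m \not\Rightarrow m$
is never true.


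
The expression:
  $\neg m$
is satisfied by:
  {m: False}


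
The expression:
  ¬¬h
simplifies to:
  h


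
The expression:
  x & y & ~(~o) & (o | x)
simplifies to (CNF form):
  o & x & y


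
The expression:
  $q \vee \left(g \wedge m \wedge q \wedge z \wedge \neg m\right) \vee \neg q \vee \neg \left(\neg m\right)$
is always true.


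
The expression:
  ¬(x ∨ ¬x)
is never true.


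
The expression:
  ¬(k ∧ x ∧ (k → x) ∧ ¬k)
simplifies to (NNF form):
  True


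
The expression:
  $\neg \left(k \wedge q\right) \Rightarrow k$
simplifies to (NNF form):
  $k$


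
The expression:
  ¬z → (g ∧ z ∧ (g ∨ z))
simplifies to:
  z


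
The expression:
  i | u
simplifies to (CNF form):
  i | u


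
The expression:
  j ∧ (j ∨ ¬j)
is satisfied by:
  {j: True}


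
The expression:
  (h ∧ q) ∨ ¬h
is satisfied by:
  {q: True, h: False}
  {h: False, q: False}
  {h: True, q: True}


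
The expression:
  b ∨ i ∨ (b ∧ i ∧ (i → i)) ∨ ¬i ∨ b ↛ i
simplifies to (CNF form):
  True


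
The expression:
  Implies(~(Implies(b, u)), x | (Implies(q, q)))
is always true.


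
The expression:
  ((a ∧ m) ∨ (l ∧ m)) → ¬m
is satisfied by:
  {a: False, m: False, l: False}
  {l: True, a: False, m: False}
  {a: True, l: False, m: False}
  {l: True, a: True, m: False}
  {m: True, l: False, a: False}


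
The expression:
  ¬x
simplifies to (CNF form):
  ¬x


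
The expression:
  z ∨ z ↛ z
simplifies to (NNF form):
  z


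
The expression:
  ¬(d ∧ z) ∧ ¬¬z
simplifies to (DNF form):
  z ∧ ¬d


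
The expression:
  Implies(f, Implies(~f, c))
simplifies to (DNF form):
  True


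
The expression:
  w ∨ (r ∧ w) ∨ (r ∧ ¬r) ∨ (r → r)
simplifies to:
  True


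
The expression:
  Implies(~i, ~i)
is always true.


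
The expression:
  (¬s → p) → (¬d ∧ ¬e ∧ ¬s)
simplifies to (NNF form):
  ¬s ∧ (¬d ∨ ¬p) ∧ (¬e ∨ ¬p)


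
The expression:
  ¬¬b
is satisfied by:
  {b: True}


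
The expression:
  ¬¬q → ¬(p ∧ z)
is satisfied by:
  {p: False, z: False, q: False}
  {q: True, p: False, z: False}
  {z: True, p: False, q: False}
  {q: True, z: True, p: False}
  {p: True, q: False, z: False}
  {q: True, p: True, z: False}
  {z: True, p: True, q: False}


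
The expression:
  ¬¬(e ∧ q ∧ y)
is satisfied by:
  {e: True, y: True, q: True}


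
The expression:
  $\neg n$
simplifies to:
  $\neg n$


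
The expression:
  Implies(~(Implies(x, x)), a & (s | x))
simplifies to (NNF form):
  True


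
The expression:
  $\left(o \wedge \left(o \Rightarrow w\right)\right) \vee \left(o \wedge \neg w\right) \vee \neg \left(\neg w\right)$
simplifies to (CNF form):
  $o \vee w$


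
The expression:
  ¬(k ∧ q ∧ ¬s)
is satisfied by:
  {s: True, k: False, q: False}
  {k: False, q: False, s: False}
  {s: True, q: True, k: False}
  {q: True, k: False, s: False}
  {s: True, k: True, q: False}
  {k: True, s: False, q: False}
  {s: True, q: True, k: True}


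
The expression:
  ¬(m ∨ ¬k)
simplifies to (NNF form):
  k ∧ ¬m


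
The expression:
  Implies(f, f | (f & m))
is always true.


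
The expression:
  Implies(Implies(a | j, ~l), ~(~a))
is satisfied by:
  {a: True, j: True, l: True}
  {a: True, j: True, l: False}
  {a: True, l: True, j: False}
  {a: True, l: False, j: False}
  {j: True, l: True, a: False}


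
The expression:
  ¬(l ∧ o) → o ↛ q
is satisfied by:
  {l: True, o: True, q: False}
  {o: True, q: False, l: False}
  {q: True, l: True, o: True}


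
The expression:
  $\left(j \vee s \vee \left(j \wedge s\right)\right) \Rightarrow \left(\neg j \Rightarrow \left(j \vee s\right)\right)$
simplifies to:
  $\text{True}$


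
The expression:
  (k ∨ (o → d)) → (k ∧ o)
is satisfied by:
  {o: True, k: True, d: False}
  {o: True, k: False, d: False}
  {o: True, d: True, k: True}


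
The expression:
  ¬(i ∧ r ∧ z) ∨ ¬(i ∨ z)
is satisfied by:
  {z: False, i: False, r: False}
  {r: True, z: False, i: False}
  {i: True, z: False, r: False}
  {r: True, i: True, z: False}
  {z: True, r: False, i: False}
  {r: True, z: True, i: False}
  {i: True, z: True, r: False}


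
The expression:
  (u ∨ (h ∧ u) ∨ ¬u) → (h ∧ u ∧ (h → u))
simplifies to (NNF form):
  h ∧ u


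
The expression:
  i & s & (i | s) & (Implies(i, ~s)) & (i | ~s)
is never true.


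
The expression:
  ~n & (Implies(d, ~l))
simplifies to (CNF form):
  ~n & (~d | ~l)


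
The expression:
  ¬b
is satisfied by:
  {b: False}


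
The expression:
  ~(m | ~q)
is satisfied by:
  {q: True, m: False}


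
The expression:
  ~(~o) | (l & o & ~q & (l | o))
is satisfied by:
  {o: True}


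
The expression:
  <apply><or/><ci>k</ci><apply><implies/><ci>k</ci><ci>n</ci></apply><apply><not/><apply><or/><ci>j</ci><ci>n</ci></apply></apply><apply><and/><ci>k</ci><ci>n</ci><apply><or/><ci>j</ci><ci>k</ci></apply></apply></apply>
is always true.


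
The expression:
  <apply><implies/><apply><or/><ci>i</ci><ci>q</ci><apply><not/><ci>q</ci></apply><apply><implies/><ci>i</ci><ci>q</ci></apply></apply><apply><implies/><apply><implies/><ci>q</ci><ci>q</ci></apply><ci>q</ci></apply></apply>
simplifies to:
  <ci>q</ci>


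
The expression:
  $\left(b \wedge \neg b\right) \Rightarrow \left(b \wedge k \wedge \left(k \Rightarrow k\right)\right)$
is always true.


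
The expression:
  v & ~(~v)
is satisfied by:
  {v: True}


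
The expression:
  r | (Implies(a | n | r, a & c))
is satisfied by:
  {r: True, c: True, a: False, n: False}
  {r: True, a: False, c: False, n: False}
  {r: True, n: True, c: True, a: False}
  {r: True, n: True, a: False, c: False}
  {r: True, c: True, a: True, n: False}
  {r: True, a: True, c: False, n: False}
  {r: True, n: True, a: True, c: True}
  {r: True, n: True, a: True, c: False}
  {c: True, n: False, a: False, r: False}
  {n: False, a: False, c: False, r: False}
  {c: True, a: True, n: False, r: False}
  {n: True, c: True, a: True, r: False}


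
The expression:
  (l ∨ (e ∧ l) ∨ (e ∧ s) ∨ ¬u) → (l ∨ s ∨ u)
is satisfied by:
  {u: True, l: True, s: True}
  {u: True, l: True, s: False}
  {u: True, s: True, l: False}
  {u: True, s: False, l: False}
  {l: True, s: True, u: False}
  {l: True, s: False, u: False}
  {s: True, l: False, u: False}


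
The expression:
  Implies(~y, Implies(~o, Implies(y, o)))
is always true.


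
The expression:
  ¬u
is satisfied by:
  {u: False}


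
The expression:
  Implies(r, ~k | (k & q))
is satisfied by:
  {q: True, k: False, r: False}
  {k: False, r: False, q: False}
  {r: True, q: True, k: False}
  {r: True, k: False, q: False}
  {q: True, k: True, r: False}
  {k: True, q: False, r: False}
  {r: True, k: True, q: True}


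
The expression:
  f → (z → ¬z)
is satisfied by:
  {z: False, f: False}
  {f: True, z: False}
  {z: True, f: False}


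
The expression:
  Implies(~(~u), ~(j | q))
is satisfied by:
  {q: False, u: False, j: False}
  {j: True, q: False, u: False}
  {q: True, j: False, u: False}
  {j: True, q: True, u: False}
  {u: True, j: False, q: False}


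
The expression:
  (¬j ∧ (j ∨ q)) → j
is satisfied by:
  {j: True, q: False}
  {q: False, j: False}
  {q: True, j: True}


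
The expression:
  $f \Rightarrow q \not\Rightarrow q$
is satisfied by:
  {f: False}


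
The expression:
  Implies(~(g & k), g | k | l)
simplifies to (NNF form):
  g | k | l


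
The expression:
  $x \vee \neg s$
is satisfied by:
  {x: True, s: False}
  {s: False, x: False}
  {s: True, x: True}


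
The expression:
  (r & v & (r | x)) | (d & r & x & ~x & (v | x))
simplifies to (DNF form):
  r & v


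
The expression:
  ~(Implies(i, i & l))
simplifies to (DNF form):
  i & ~l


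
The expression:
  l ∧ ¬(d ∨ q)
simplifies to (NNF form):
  l ∧ ¬d ∧ ¬q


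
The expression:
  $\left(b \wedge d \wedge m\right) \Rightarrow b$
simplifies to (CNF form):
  $\text{True}$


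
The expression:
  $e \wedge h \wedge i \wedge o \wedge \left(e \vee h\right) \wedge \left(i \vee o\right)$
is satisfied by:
  {h: True, i: True, e: True, o: True}


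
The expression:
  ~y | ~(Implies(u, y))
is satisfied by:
  {y: False}


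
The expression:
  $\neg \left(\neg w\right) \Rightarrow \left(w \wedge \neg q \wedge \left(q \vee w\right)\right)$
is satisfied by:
  {w: False, q: False}
  {q: True, w: False}
  {w: True, q: False}


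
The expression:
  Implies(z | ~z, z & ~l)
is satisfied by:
  {z: True, l: False}


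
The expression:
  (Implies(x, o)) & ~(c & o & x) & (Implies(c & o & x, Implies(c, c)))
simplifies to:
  ~x | (o & ~c)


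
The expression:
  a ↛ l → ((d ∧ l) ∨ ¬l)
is always true.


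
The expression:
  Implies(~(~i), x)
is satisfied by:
  {x: True, i: False}
  {i: False, x: False}
  {i: True, x: True}


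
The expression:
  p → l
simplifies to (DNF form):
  l ∨ ¬p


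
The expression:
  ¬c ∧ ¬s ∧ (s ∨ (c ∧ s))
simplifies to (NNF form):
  False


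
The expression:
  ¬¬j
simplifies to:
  j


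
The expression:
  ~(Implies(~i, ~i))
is never true.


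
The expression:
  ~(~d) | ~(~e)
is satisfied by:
  {d: True, e: True}
  {d: True, e: False}
  {e: True, d: False}


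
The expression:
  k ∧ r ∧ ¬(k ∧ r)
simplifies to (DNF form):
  False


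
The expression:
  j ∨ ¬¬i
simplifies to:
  i ∨ j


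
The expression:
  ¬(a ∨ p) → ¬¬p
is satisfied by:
  {a: True, p: True}
  {a: True, p: False}
  {p: True, a: False}


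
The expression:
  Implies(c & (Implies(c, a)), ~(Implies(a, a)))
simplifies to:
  ~a | ~c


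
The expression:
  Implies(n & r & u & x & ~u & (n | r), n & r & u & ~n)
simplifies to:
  True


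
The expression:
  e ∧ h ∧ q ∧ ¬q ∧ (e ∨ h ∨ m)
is never true.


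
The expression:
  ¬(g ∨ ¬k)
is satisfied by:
  {k: True, g: False}


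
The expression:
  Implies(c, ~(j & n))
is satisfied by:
  {c: False, n: False, j: False}
  {j: True, c: False, n: False}
  {n: True, c: False, j: False}
  {j: True, n: True, c: False}
  {c: True, j: False, n: False}
  {j: True, c: True, n: False}
  {n: True, c: True, j: False}
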